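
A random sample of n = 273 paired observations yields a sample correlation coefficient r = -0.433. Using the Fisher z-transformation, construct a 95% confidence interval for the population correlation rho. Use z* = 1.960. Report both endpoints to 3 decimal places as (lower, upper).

(-0.525, -0.331)

z_r = atanh(-0.433) = -0.463583;  SE = 1/√(n−3) = 1/√270 = 0.060858
z-limits: -0.463583 ± 1.960·0.060858 = -0.463583 ± 0.119282 = [-0.582865, -0.344301]
ρ-limits: (tanh -0.582865, tanh -0.344301) = (-0.525, -0.331)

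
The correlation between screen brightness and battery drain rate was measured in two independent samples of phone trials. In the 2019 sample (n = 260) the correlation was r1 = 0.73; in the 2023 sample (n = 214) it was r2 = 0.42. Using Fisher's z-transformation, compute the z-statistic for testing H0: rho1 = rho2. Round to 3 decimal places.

z1 = atanh(0.73) = 0.928727,  z2 = atanh(0.42) = 0.447692
SE = √(1/(n1−3) + 1/(n2−3)) = √(1/257 + 1/211) = √(0.0038911 + 0.0047393) = √0.0086304 = 0.092900
z = (z1 − z2)/SE = (0.928727 − 0.447692) / 0.092900 = 0.481035 / 0.092900 = 5.178

5.178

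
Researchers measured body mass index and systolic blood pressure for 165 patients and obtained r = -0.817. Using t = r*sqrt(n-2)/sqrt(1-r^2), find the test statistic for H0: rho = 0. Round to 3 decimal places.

-18.089

t = r·√(n−2) / √(1−r²) with r = -0.817, n = 165
  = -0.817·√163 / √(1 − 0.667489)
  = -0.817·12.767145 / 0.576638
  = -10.430757 / 0.576638 = -18.089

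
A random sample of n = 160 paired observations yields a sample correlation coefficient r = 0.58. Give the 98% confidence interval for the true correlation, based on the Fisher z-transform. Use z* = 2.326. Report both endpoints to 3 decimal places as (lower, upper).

(0.444, 0.690)

Fisher z: z_r = atanh(r) = ½·ln((1+0.58)/(1−0.58)) = 0.662463
SE(z) = 1/√(n−3) = 1/√157 = 0.079809
98% ⇒ z* = 2.326; margin = 2.326·0.079809 = 0.185636
CI on z-scale: (0.476827, 0.848099)
Back-transform: tanh(0.476827) = 0.443699, tanh(0.848099) = 0.690075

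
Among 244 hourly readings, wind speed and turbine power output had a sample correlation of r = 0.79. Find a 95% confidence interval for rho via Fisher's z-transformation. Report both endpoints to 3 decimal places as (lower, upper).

(0.738, 0.833)

Fisher z: z_r = atanh(r) = ½·ln((1+0.79)/(1−0.79)) = 1.071432
SE(z) = 1/√(n−3) = 1/√241 = 0.064416
95% ⇒ z* = 1.960; margin = 1.960·0.064416 = 0.126255
CI on z-scale: (0.945177, 1.197687)
Back-transform: tanh(0.945177) = 0.737592, tanh(1.197687) = 0.832948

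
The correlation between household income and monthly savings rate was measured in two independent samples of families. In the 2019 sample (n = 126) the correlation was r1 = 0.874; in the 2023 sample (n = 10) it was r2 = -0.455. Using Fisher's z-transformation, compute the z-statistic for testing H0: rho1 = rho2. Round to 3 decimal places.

4.737

z1 = atanh(0.874) = 1.349774,  z2 = atanh(-0.455) = -0.490988
SE = √(1/(n1−3) + 1/(n2−3)) = √(1/123 + 1/7) = √(0.0081301 + 0.1428571) = √0.1509872 = 0.388571
z = (z1 − z2)/SE = (1.349774 − (-0.490988)) / 0.388571 = 1.840762 / 0.388571 = 4.737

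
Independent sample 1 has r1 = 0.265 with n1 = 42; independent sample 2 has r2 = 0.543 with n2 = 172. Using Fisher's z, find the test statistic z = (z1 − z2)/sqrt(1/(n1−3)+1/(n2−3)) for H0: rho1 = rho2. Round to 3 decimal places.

z1 = atanh(0.265) = 0.271478,  z2 = atanh(0.543) = 0.608400
SE = √(1/(n1−3) + 1/(n2−3)) = √(1/39 + 1/169) = √(0.0256410 + 0.0059172) = √0.0315582 = 0.177646
z = (z1 − z2)/SE = (0.271478 − 0.608400) / 0.177646 = -0.336922 / 0.177646 = -1.897

-1.897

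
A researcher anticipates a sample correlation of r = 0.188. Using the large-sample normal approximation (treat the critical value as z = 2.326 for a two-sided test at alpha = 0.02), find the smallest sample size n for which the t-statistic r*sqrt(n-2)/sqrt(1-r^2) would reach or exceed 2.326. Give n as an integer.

r√(n−2)/√(1−r²) ≥ 2.326  ⇔  n−2 ≥ (2.326)²·(1−r²)/r²
(1−r²)/r² = (1−0.035344)/0.035344 = 27.2933
n ≥ 2 + 5.410276·27.2933 = 2 + 147.6643 = 149.6643
⌈149.6643⌉ = 150

150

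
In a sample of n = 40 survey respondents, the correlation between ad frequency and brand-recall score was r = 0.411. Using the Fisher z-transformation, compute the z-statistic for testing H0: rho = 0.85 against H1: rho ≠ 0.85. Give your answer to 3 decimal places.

-4.984

Fisher z: atanh(0.411) = 0.436814, atanh(0.85) = 1.256153
z = (z_r − z_0)·√(n−3) = (0.436814 − 1.256153)·√37 = -0.819339 · 6.082763 = -4.984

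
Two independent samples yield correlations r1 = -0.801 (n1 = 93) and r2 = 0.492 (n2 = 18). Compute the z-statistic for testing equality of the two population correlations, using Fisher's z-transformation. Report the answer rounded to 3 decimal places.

-5.881

z1 = atanh(-0.801) = -1.101396,  z2 = atanh(0.492) = 0.538696
SE = √(1/(n1−3) + 1/(n2−3)) = √(1/90 + 1/15) = √(0.0111111 + 0.0666667) = √0.0777778 = 0.278887
z = (z1 − z2)/SE = (-1.101396 − 0.538696) / 0.278887 = -1.640092 / 0.278887 = -5.881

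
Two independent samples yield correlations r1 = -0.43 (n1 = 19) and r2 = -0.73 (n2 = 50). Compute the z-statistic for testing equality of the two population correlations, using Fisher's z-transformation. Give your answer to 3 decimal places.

1.620

z1 = atanh(-0.43) = -0.459897,  z2 = atanh(-0.73) = -0.928727
SE = √(1/(n1−3) + 1/(n2−3)) = √(1/16 + 1/47) = √(0.0625000 + 0.0212766) = √0.0837766 = 0.289442
z = (z1 − z2)/SE = (-0.459897 − (-0.928727)) / 0.289442 = 0.468830 / 0.289442 = 1.620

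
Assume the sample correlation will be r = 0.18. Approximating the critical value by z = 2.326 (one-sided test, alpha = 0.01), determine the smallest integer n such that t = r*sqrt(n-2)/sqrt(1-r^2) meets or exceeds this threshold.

Need r·√(n−2)/√(1−r²) ≥ 2.326
√(n−2) ≥ 2.326·√(1−0.0324) / 0.18 = 2.326·0.983667 / 0.18 = 12.7112
n−2 ≥ 161.5746  ⇒  n ≥ 163.5746
Smallest integer n = 164

164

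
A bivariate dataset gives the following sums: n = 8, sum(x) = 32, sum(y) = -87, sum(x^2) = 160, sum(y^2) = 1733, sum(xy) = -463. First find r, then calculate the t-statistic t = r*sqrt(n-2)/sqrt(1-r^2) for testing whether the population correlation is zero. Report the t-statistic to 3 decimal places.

-2.576

Numerator: nΣxy − (Σx)(Σy) = 8·(-463) − (32)(-87) = -920
Denominator: √[(nΣx²−(Σx)²)(nΣy²−(Σy)²)]
  nΣx²−(Σx)² = 8·160 − 1024 = 256;  nΣy²−(Σy)² = 8·1733 − 7569 = 6295
  √(256·6295) = √1611520 = 1269.4566
r = -920 / 1269.4566 = -0.7247
t = r·√(n−2)/√(1−r²) = -0.7247·√6 / √(1−0.525190) = -1.775145 / 0.689065 = -2.576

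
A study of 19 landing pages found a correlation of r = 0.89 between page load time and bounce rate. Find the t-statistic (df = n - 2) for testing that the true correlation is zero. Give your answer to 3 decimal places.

8.048

1 − r² = 1 − 0.7921 = 0.2079;  √(1−r²) = 0.455961
√(n−2) = √17 = 4.123106
t = r·√(n−2)/√(1−r²) = 0.89 · 4.123106 / 0.455961 = 8.048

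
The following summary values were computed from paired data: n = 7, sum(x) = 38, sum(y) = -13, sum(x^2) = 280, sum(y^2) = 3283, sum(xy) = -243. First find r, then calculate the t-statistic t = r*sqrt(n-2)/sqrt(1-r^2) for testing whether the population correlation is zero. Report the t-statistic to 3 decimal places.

-0.840

S_xy = nΣxy − ΣxΣy = 7·(-243) − 38·(-13) = -1701 − (-494) = -1207
S_xx = nΣx² − (Σx)² = 7·280 − 38² = 1960 − 1444 = 516
S_yy = nΣy² − (Σy)² = 7·3283 − (-13)² = 22981 − 169 = 22812
r = S_xy / √(S_xx·S_yy) = -1207 / √(516·22812) = -1207 / √11770992 = -1207 / 3430.8879 = -0.3518
t = r·√(n−2)/√(1−r²) = -0.3518·√5 / √(1−0.123763) = -0.786649 / 0.936075 = -0.840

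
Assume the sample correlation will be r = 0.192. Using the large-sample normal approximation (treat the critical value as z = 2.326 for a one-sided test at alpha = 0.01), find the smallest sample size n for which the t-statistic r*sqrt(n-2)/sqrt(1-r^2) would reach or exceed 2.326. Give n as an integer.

Need r·√(n−2)/√(1−r²) ≥ 2.326
√(n−2) ≥ 2.326·√(1−0.036864) / 0.192 = 2.326·0.981395 / 0.192 = 11.8892
n−2 ≥ 141.3531  ⇒  n ≥ 143.3531
Smallest integer n = 144

144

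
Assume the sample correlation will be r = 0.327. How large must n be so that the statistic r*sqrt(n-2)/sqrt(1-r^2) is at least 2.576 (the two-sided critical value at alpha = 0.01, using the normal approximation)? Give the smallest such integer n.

r√(n−2)/√(1−r²) ≥ 2.576  ⇔  n−2 ≥ (2.576)²·(1−r²)/r²
(1−r²)/r² = (1−0.106929)/0.106929 = 8.3520
n ≥ 2 + 6.635776·8.3520 = 2 + 55.4220 = 57.4220
⌈57.4220⌉ = 58

58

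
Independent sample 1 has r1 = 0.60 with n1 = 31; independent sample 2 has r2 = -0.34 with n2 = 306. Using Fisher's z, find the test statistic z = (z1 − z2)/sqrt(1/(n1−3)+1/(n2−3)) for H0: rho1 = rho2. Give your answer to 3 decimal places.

5.302

z1 = atanh(0.60) = 0.693147,  z2 = atanh(-0.34) = -0.354093
SE = √(1/(n1−3) + 1/(n2−3)) = √(1/28 + 1/303) = √(0.0357143 + 0.0033003) = √0.0390146 = 0.197521
z = (z1 − z2)/SE = (0.693147 − (-0.354093)) / 0.197521 = 1.047240 / 0.197521 = 5.302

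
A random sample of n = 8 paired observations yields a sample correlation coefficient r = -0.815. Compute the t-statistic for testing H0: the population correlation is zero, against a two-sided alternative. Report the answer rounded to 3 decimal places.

-3.445

1 − r² = 1 − 0.664225 = 0.335775;  √(1−r²) = 0.579461
√(n−2) = √6 = 2.449490
t = r·√(n−2)/√(1−r²) = -0.815 · 2.449490 / 0.579461 = -3.445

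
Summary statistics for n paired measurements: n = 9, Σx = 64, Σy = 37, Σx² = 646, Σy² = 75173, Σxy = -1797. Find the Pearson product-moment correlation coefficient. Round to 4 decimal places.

-0.5444

S_xy = nΣxy − ΣxΣy = 9·(-1797) − 64·37 = -16173 − 2368 = -18541
S_xx = nΣx² − (Σx)² = 9·646 − 64² = 5814 − 4096 = 1718
S_yy = nΣy² − (Σy)² = 9·75173 − 37² = 676557 − 1369 = 675188
r = S_xy / √(S_xx·S_yy) = -18541 / √(1718·675188) = -18541 / √1159972984 = -18541 / 34058.3761 = -0.5444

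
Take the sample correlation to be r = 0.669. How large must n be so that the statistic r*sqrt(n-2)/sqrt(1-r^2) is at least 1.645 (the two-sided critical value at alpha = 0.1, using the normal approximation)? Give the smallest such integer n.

r√(n−2)/√(1−r²) ≥ 1.645  ⇔  n−2 ≥ (1.645)²·(1−r²)/r²
(1−r²)/r² = (1−0.447561)/0.447561 = 1.2343
n ≥ 2 + 2.706025·1.2343 = 2 + 3.3400 = 5.3400
⌈5.3400⌉ = 6

6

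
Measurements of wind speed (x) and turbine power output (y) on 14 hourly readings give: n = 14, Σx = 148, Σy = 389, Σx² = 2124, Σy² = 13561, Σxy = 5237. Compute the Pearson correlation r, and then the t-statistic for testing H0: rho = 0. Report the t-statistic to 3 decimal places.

Numerator: nΣxy − (Σx)(Σy) = 14·5237 − (148)(389) = 15746
Denominator: √[(nΣx²−(Σx)²)(nΣy²−(Σy)²)]
  nΣx²−(Σx)² = 14·2124 − 21904 = 7832;  nΣy²−(Σy)² = 14·13561 − 151321 = 38533
  √(7832·38533) = √301790456 = 17372.1172
r = 15746 / 17372.1172 = 0.9064
t = r·√(n−2)/√(1−r²) = 0.9064·√12 / √(1−0.821561) = 3.139862 / 0.422420 = 7.433

7.433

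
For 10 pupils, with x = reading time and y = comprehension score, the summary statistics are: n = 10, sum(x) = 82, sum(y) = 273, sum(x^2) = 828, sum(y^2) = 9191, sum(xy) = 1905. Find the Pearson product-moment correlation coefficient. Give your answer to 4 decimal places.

-0.6415

S_xy = nΣxy − ΣxΣy = 10·1905 − 82·273 = 19050 − 22386 = -3336
S_xx = nΣx² − (Σx)² = 10·828 − 82² = 8280 − 6724 = 1556
S_yy = nΣy² − (Σy)² = 10·9191 − 273² = 91910 − 74529 = 17381
r = S_xy / √(S_xx·S_yy) = -3336 / √(1556·17381) = -3336 / √27044836 = -3336 / 5200.4650 = -0.6415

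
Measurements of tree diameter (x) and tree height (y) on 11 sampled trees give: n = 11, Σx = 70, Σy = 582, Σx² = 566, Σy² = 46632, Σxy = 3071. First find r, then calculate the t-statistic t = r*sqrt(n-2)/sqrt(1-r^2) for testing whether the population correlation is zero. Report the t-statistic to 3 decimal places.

Numerator: nΣxy − (Σx)(Σy) = 11·3071 − (70)(582) = -6959
Denominator: √[(nΣx²−(Σx)²)(nΣy²−(Σy)²)]
  nΣx²−(Σx)² = 11·566 − 4900 = 1326;  nΣy²−(Σy)² = 11·46632 − 338724 = 174228
  √(1326·174228) = √231026328 = 15199.5503
r = -6959 / 15199.5503 = -0.4578
t = r·√(n−2)/√(1−r²) = -0.4578·√9 / √(1−0.209581) = -1.373400 / 0.889055 = -1.545

-1.545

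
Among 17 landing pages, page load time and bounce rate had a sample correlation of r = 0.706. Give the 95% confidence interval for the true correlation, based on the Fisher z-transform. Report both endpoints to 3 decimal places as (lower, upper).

z_r = atanh(0.706) = 0.879163;  SE = 1/√(n−3) = 1/√14 = 0.267261
z-limits: 0.879163 ± 1.960·0.267261 = 0.879163 ± 0.523832 = [0.355331, 1.402995]
ρ-limits: (tanh 0.355331, tanh 1.402995) = (0.341, 0.886)

(0.341, 0.886)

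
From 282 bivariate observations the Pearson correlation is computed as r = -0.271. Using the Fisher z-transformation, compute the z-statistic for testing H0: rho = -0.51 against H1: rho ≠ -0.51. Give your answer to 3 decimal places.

Fisher z: atanh(-0.271) = -0.277943, atanh(-0.51) = -0.562730
z = (z_r − z_0)·√(n−3) = (-0.277943 − (-0.562730))·√279 = 0.284787 · 16.703293 = 4.757

4.757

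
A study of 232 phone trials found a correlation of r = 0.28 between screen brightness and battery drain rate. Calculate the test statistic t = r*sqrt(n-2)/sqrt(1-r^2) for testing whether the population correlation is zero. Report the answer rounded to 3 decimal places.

4.423

1 − r² = 1 − 0.0784 = 0.9216;  √(1−r²) = 0.960000
√(n−2) = √230 = 15.165751
t = r·√(n−2)/√(1−r²) = 0.28 · 15.165751 / 0.960000 = 4.423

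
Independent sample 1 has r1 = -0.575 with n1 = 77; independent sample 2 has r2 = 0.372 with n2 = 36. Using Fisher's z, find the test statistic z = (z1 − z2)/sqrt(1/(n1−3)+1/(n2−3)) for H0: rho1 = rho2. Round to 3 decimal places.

Fisher z-transforms: z1 = atanh(-0.575) = -0.654961, z2 = atanh(0.372) = 0.390742; difference d = -1.045703
Var(d) = 1/74 + 1/33 = 0.0135135 + 0.0303030 = 0.0438165
z = d/√Var(d) = -1.045703 / √0.0438165 = -1.045703 / 0.209324 = -4.996

-4.996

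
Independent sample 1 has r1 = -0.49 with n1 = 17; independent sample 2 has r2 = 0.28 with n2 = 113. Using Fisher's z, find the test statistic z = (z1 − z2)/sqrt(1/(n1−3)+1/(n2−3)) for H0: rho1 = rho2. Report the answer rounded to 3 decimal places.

-2.903

z1 = atanh(-0.49) = -0.536060,  z2 = atanh(0.28) = 0.287682
SE = √(1/(n1−3) + 1/(n2−3)) = √(1/14 + 1/110) = √(0.0714286 + 0.0090909) = √0.0805195 = 0.283760
z = (z1 − z2)/SE = (-0.536060 − 0.287682) / 0.283760 = -0.823742 / 0.283760 = -2.903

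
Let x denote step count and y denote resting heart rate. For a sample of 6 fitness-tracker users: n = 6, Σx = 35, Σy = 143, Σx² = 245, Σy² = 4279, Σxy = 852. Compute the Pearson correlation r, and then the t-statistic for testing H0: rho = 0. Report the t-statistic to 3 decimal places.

Numerator: nΣxy − (Σx)(Σy) = 6·852 − (35)(143) = 107
Denominator: √[(nΣx²−(Σx)²)(nΣy²−(Σy)²)]
  nΣx²−(Σx)² = 6·245 − 1225 = 245;  nΣy²−(Σy)² = 6·4279 − 20449 = 5225
  √(245·5225) = √1280125 = 1131.4261
r = 107 / 1131.4261 = 0.0946
t = r·√(n−2)/√(1−r²) = 0.0946·√4 / √(1−0.008949) = 0.189200 / 0.995515 = 0.190

0.190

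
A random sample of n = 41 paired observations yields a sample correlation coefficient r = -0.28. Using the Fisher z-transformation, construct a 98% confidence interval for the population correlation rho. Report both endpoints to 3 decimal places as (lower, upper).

(-0.582, 0.089)

Fisher z: z_r = atanh(r) = ½·ln((1+(-0.28))/(1−(-0.28))) = -0.287682
SE(z) = 1/√(n−3) = 1/√38 = 0.162221
98% ⇒ z* = 2.326; margin = 2.326·0.162221 = 0.377326
CI on z-scale: (-0.665008, 0.089644)
Back-transform: tanh(-0.665008) = -0.581687, tanh(0.089644) = 0.089405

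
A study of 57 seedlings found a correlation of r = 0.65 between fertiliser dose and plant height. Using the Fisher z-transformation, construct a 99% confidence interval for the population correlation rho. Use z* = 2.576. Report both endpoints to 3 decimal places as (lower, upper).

Fisher z: z_r = atanh(r) = ½·ln((1+0.65)/(1−0.65)) = 0.775299
SE(z) = 1/√(n−3) = 1/√54 = 0.136083
99% ⇒ z* = 2.576; margin = 2.576·0.136083 = 0.350550
CI on z-scale: (0.424749, 1.125849)
Back-transform: tanh(0.424749) = 0.400924, tanh(1.125849) = 0.809594

(0.401, 0.810)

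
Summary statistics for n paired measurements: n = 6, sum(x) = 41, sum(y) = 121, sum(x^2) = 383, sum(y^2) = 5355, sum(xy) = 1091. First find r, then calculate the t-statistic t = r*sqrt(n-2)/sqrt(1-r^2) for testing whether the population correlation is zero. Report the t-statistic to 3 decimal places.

1.102

Numerator: nΣxy − (Σx)(Σy) = 6·1091 − (41)(121) = 1585
Denominator: √[(nΣx²−(Σx)²)(nΣy²−(Σy)²)]
  nΣx²−(Σx)² = 6·383 − 1681 = 617;  nΣy²−(Σy)² = 6·5355 − 14641 = 17489
  √(617·17489) = √10790713 = 3284.9221
r = 1585 / 3284.9221 = 0.4825
t = r·√(n−2)/√(1−r²) = 0.4825·√4 / √(1−0.232806) = 0.965000 / 0.875896 = 1.102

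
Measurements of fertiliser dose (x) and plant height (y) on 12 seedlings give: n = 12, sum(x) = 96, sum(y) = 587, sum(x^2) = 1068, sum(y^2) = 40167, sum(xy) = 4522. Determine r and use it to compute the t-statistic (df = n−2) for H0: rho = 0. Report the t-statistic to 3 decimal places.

-0.298

Numerator: nΣxy − (Σx)(Σy) = 12·4522 − (96)(587) = -2088
Denominator: √[(nΣx²−(Σx)²)(nΣy²−(Σy)²)]
  nΣx²−(Σx)² = 12·1068 − 9216 = 3600;  nΣy²−(Σy)² = 12·40167 − 344569 = 137435
  √(3600·137435) = √494766000 = 22243.3361
r = -2088 / 22243.3361 = -0.0939
t = r·√(n−2)/√(1−r²) = -0.0939·√10 / √(1−0.008817) = -0.296938 / 0.995582 = -0.298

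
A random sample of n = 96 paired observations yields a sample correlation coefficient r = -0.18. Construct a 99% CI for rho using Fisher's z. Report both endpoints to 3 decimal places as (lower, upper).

Fisher z: z_r = atanh(r) = ½·ln((1+(-0.18))/(1−(-0.18))) = -0.181983
SE(z) = 1/√(n−3) = 1/√93 = 0.103695
99% ⇒ z* = 2.576; margin = 2.576·0.103695 = 0.267118
CI on z-scale: (-0.449101, 0.085135)
Back-transform: tanh(-0.449101) = -0.421160, tanh(0.085135) = 0.084930

(-0.421, 0.085)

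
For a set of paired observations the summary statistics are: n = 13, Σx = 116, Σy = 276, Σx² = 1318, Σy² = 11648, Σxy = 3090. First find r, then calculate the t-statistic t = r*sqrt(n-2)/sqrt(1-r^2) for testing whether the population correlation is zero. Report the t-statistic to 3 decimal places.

1.865

Numerator: nΣxy − (Σx)(Σy) = 13·3090 − (116)(276) = 8154
Denominator: √[(nΣx²−(Σx)²)(nΣy²−(Σy)²)]
  nΣx²−(Σx)² = 13·1318 − 13456 = 3678;  nΣy²−(Σy)² = 13·11648 − 76176 = 75248
  √(3678·75248) = √276762144 = 16636.1698
r = 8154 / 16636.1698 = 0.4901
t = r·√(n−2)/√(1−r²) = 0.4901·√11 / √(1−0.240198) = 1.625478 / 0.871666 = 1.865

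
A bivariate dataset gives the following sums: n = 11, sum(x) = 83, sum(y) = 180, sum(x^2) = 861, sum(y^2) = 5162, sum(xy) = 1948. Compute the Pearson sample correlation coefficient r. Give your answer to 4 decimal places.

0.8177

S_xy = nΣxy − ΣxΣy = 11·1948 − 83·180 = 21428 − 14940 = 6488
S_xx = nΣx² − (Σx)² = 11·861 − 83² = 9471 − 6889 = 2582
S_yy = nΣy² − (Σy)² = 11·5162 − 180² = 56782 − 32400 = 24382
r = S_xy / √(S_xx·S_yy) = 6488 / √(2582·24382) = 6488 / √62954324 = 6488 / 7934.3761 = 0.8177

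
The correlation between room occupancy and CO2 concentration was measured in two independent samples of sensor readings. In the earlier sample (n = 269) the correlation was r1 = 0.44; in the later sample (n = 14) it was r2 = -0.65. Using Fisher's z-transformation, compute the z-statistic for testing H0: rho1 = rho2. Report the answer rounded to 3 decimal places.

4.055

z1 = atanh(0.44) = 0.472231,  z2 = atanh(-0.65) = -0.775299
SE = √(1/(n1−3) + 1/(n2−3)) = √(1/266 + 1/11) = √(0.0037594 + 0.0909091) = √0.0946685 = 0.307682
z = (z1 − z2)/SE = (0.472231 − (-0.775299)) / 0.307682 = 1.247530 / 0.307682 = 4.055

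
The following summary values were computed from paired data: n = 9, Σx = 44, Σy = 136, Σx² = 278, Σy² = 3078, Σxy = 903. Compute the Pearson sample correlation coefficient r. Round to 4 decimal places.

Numerator: nΣxy − (Σx)(Σy) = 9·903 − (44)(136) = 2143
Denominator: √[(nΣx²−(Σx)²)(nΣy²−(Σy)²)]
  nΣx²−(Σx)² = 9·278 − 1936 = 566;  nΣy²−(Σy)² = 9·3078 − 18496 = 9206
  √(566·9206) = √5210596 = 2282.6730
r = 2143 / 2282.6730 = 0.9388

0.9388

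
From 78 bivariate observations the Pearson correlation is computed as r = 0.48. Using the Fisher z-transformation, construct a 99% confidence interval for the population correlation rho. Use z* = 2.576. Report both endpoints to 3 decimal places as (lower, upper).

Fisher z: z_r = atanh(r) = ½·ln((1+0.48)/(1−0.48)) = 0.522984
SE(z) = 1/√(n−3) = 1/√75 = 0.115470
99% ⇒ z* = 2.576; margin = 2.576·0.115470 = 0.297451
CI on z-scale: (0.225533, 0.820435)
Back-transform: tanh(0.225533) = 0.221785, tanh(0.820435) = 0.675307

(0.222, 0.675)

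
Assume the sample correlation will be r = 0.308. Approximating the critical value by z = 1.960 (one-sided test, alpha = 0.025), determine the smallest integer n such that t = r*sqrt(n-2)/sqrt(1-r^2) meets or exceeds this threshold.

39

r√(n−2)/√(1−r²) ≥ 1.960  ⇔  n−2 ≥ (1.960)²·(1−r²)/r²
(1−r²)/r² = (1−0.094864)/0.094864 = 9.5414
n ≥ 2 + 3.8416·9.5414 = 2 + 36.6542 = 38.6542
⌈38.6542⌉ = 39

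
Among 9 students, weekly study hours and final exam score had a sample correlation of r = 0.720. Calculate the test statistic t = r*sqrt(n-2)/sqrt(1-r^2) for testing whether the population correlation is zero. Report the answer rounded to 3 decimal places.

t = r·√(n−2) / √(1−r²) with r = 0.720, n = 9
  = 0.720·√7 / √(1 − 0.518400)
  = 0.720·2.645751 / 0.693974
  = 1.904941 / 0.693974 = 2.745

2.745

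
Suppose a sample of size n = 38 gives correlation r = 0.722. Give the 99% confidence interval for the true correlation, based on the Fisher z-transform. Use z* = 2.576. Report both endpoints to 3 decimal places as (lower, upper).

(0.443, 0.873)

z_r = atanh(0.722) = 0.911810;  SE = 1/√(n−3) = 1/√35 = 0.169031
z-limits: 0.911810 ± 2.576·0.169031 = 0.911810 ± 0.435424 = [0.476386, 1.347234]
ρ-limits: (tanh 0.476386, tanh 1.347234) = (0.443, 0.873)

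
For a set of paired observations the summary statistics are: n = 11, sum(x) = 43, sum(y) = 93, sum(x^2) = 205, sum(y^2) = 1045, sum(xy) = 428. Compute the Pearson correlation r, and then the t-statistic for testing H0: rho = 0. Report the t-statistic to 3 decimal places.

2.633

S_xy = nΣxy − ΣxΣy = 11·428 − 43·93 = 4708 − 3999 = 709
S_xx = nΣx² − (Σx)² = 11·205 − 43² = 2255 − 1849 = 406
S_yy = nΣy² − (Σy)² = 11·1045 − 93² = 11495 − 8649 = 2846
r = S_xy / √(S_xx·S_yy) = 709 / √(406·2846) = 709 / √1155476 = 709 / 1074.9307 = 0.6596
t = r·√(n−2)/√(1−r²) = 0.6596·√9 / √(1−0.435072) = 1.978800 / 0.751617 = 2.633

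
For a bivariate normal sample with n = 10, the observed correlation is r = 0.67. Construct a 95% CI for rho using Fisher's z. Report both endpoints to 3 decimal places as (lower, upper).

(0.070, 0.914)

z_r = atanh(0.67) = 0.810743;  SE = 1/√(n−3) = 1/√7 = 0.377964
z-limits: 0.810743 ± 1.960·0.377964 = 0.810743 ± 0.740809 = [0.069934, 1.551552]
ρ-limits: (tanh 0.069934, tanh 1.551552) = (0.070, 0.914)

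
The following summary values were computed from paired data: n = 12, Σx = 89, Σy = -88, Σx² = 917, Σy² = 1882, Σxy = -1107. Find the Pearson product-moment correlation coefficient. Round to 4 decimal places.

Numerator: nΣxy − (Σx)(Σy) = 12·(-1107) − (89)(-88) = -5452
Denominator: √[(nΣx²−(Σx)²)(nΣy²−(Σy)²)]
  nΣx²−(Σx)² = 12·917 − 7921 = 3083;  nΣy²−(Σy)² = 12·1882 − 7744 = 14840
  √(3083·14840) = √45751720 = 6764.0018
r = -5452 / 6764.0018 = -0.8060

-0.8060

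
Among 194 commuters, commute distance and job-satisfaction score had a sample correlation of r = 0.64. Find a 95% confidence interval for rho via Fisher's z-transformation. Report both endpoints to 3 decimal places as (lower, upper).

(0.549, 0.716)

Fisher z: z_r = atanh(r) = ½·ln((1+0.64)/(1−0.64)) = 0.758174
SE(z) = 1/√(n−3) = 1/√191 = 0.072357
95% ⇒ z* = 1.960; margin = 1.960·0.072357 = 0.141820
CI on z-scale: (0.616354, 0.899994)
Back-transform: tanh(0.616354) = 0.548584, tanh(0.899994) = 0.716295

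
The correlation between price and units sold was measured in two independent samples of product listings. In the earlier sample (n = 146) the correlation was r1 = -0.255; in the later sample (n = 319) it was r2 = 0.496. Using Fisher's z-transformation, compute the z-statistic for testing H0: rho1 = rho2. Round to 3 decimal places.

Fisher z-transforms: z1 = atanh(-0.255) = -0.260753, z2 = atanh(0.496) = 0.543987; difference d = -0.804740
Var(d) = 1/143 + 1/316 = 0.0069930 + 0.0031646 = 0.0101576
z = d/√Var(d) = -0.804740 / √0.0101576 = -0.804740 / 0.100785 = -7.985

-7.985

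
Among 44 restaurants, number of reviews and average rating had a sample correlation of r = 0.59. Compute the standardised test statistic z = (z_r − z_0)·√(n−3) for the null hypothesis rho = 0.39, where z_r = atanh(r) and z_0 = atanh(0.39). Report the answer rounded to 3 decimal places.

1.702

z_r = atanh(0.59) = 0.677666,  z_0 = atanh(0.39) = 0.411800
SE = 1/√(n−3) = 1/√41 = 0.156174
z = (z_r − z_0)/SE = (0.677666 − 0.411800) / 0.156174 = 0.265866 / 0.156174 = 1.702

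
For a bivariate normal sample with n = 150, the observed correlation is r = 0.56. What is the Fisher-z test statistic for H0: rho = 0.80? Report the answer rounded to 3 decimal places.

z_r = atanh(0.56) = 0.632833,  z_0 = atanh(0.80) = 1.098612
SE = 1/√(n−3) = 1/√147 = 0.082479
z = (z_r − z_0)/SE = (0.632833 − 1.098612) / 0.082479 = -0.465779 / 0.082479 = -5.647

-5.647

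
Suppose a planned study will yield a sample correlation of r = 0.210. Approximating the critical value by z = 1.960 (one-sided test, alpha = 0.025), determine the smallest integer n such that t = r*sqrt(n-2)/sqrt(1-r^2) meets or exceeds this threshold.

86

r√(n−2)/√(1−r²) ≥ 1.960  ⇔  n−2 ≥ (1.960)²·(1−r²)/r²
(1−r²)/r² = (1−0.044100)/0.044100 = 21.6757
n ≥ 2 + 3.8416·21.6757 = 2 + 83.2694 = 85.2694
⌈85.2694⌉ = 86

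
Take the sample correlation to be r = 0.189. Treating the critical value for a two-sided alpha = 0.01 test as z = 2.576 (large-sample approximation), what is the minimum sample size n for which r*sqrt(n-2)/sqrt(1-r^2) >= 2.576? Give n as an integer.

Need r·√(n−2)/√(1−r²) ≥ 2.576
√(n−2) ≥ 2.576·√(1−0.035721) / 0.189 = 2.576·0.981977 / 0.189 = 13.3840
n−2 ≥ 179.1315  ⇒  n ≥ 181.1315
Smallest integer n = 182

182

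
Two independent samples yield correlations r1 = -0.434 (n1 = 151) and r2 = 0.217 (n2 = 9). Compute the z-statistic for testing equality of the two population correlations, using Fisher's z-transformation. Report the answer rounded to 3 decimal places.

-1.646

z1 = atanh(-0.434) = -0.464814,  z2 = atanh(0.217) = 0.220506
SE = √(1/(n1−3) + 1/(n2−3)) = √(1/148 + 1/6) = √(0.0067568 + 0.1666667) = √0.1734235 = 0.416441
z = (z1 − z2)/SE = (-0.464814 − 0.220506) / 0.416441 = -0.685320 / 0.416441 = -1.646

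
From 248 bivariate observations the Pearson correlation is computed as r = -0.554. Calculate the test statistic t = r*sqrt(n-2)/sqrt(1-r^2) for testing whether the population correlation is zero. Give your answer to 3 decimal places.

-10.437

t = r·√(n−2) / √(1−r²) with r = -0.554, n = 248
  = -0.554·√246 / √(1 − 0.306916)
  = -0.554·15.684387 / 0.832517
  = -8.689150 / 0.832517 = -10.437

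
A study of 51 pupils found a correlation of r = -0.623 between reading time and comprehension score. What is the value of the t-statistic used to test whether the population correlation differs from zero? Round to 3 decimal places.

1 − r² = 1 − 0.388129 = 0.611871;  √(1−r²) = 0.782222
√(n−2) = √49 = 7.000000
t = r·√(n−2)/√(1−r²) = -0.623 · 7.000000 / 0.782222 = -5.575

-5.575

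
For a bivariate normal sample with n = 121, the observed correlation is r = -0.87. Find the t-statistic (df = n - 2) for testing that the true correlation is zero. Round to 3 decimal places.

-19.249

1 − r² = 1 − 0.7569 = 0.2431;  √(1−r²) = 0.493052
√(n−2) = √119 = 10.908712
t = r·√(n−2)/√(1−r²) = -0.87 · 10.908712 / 0.493052 = -19.249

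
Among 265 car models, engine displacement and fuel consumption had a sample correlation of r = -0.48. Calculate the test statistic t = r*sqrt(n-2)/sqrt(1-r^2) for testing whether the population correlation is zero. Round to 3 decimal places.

t = r·√(n−2) / √(1−r²) with r = -0.48, n = 265
  = -0.48·√263 / √(1 − 0.2304)
  = -0.48·16.217275 / 0.877268
  = -7.784292 / 0.877268 = -8.873

-8.873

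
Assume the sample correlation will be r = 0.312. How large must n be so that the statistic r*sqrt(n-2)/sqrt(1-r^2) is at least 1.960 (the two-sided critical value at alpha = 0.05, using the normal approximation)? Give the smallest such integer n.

38

Need r·√(n−2)/√(1−r²) ≥ 1.960
√(n−2) ≥ 1.960·√(1−0.097344) / 0.312 = 1.960·0.950082 / 0.312 = 5.9685
n−2 ≥ 35.6230  ⇒  n ≥ 37.6230
Smallest integer n = 38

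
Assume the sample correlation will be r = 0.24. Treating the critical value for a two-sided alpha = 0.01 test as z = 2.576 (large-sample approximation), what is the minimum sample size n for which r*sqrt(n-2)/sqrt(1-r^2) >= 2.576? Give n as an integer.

111

r√(n−2)/√(1−r²) ≥ 2.576  ⇔  n−2 ≥ (2.576)²·(1−r²)/r²
(1−r²)/r² = (1−0.0576)/0.0576 = 16.3611
n ≥ 2 + 6.635776·16.3611 = 2 + 108.5686 = 110.5686
⌈110.5686⌉ = 111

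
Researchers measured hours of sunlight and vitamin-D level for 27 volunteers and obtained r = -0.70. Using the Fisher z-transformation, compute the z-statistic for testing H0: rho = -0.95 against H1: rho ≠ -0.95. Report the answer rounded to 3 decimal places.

4.725

z_r = atanh(-0.70) = -0.867301,  z_0 = atanh(-0.95) = -1.831781
SE = 1/√(n−3) = 1/√24 = 0.204124
z = (z_r − z_0)/SE = (-0.867301 − (-1.831781)) / 0.204124 = 0.964480 / 0.204124 = 4.725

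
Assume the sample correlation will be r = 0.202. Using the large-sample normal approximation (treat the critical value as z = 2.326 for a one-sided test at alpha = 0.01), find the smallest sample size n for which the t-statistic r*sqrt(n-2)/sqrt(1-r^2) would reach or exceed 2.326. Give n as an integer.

130

r√(n−2)/√(1−r²) ≥ 2.326  ⇔  n−2 ≥ (2.326)²·(1−r²)/r²
(1−r²)/r² = (1−0.040804)/0.040804 = 23.5074
n ≥ 2 + 5.410276·23.5074 = 2 + 127.1815 = 129.1815
⌈129.1815⌉ = 130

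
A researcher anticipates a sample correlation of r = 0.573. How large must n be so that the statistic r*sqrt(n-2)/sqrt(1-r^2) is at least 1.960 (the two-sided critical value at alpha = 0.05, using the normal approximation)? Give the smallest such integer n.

10

r√(n−2)/√(1−r²) ≥ 1.960  ⇔  n−2 ≥ (1.960)²·(1−r²)/r²
(1−r²)/r² = (1−0.328329)/0.328329 = 2.0457
n ≥ 2 + 3.8416·2.0457 = 2 + 7.8588 = 9.8588
⌈9.8588⌉ = 10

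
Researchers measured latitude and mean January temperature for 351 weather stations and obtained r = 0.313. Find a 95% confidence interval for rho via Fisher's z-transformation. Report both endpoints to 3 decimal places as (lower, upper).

Fisher z: z_r = atanh(r) = ½·ln((1+0.313)/(1−0.313)) = 0.323868
SE(z) = 1/√(n−3) = 1/√348 = 0.053606
95% ⇒ z* = 1.960; margin = 1.960·0.053606 = 0.105068
CI on z-scale: (0.218800, 0.428936)
Back-transform: tanh(0.218800) = 0.215374, tanh(0.428936) = 0.404432

(0.215, 0.404)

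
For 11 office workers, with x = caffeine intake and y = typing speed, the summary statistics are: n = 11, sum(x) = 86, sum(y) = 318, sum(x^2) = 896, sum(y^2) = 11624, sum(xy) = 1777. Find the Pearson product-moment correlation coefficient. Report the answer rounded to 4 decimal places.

-0.9618

S_xy = nΣxy − ΣxΣy = 11·1777 − 86·318 = 19547 − 27348 = -7801
S_xx = nΣx² − (Σx)² = 11·896 − 86² = 9856 − 7396 = 2460
S_yy = nΣy² − (Σy)² = 11·11624 − 318² = 127864 − 101124 = 26740
r = S_xy / √(S_xx·S_yy) = -7801 / √(2460·26740) = -7801 / √65780400 = -7801 / 8110.5117 = -0.9618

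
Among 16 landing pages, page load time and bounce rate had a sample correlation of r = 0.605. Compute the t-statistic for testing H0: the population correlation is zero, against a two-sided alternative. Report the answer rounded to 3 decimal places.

2.843

1 − r² = 1 − 0.366025 = 0.633975;  √(1−r²) = 0.796225
√(n−2) = √14 = 3.741657
t = r·√(n−2)/√(1−r²) = 0.605 · 3.741657 / 0.796225 = 2.843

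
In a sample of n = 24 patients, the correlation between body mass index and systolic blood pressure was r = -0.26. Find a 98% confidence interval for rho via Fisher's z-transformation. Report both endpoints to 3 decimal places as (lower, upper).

(-0.649, 0.237)

z_r = atanh(-0.26) = -0.266108;  SE = 1/√(n−3) = 1/√21 = 0.218218
z-limits: -0.266108 ± 2.326·0.218218 = -0.266108 ± 0.507575 = [-0.773683, 0.241467]
ρ-limits: (tanh -0.773683, tanh 0.241467) = (-0.649, 0.237)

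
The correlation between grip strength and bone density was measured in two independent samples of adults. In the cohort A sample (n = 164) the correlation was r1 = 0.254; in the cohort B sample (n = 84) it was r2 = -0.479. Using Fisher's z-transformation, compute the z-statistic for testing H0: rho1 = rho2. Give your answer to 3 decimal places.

5.736

z1 = atanh(0.254) = 0.259684,  z2 = atanh(-0.479) = -0.521686
SE = √(1/(n1−3) + 1/(n2−3)) = √(1/161 + 1/81) = √(0.0062112 + 0.0123457) = √0.0185569 = 0.136224
z = (z1 − z2)/SE = (0.259684 − (-0.521686)) / 0.136224 = 0.781370 / 0.136224 = 5.736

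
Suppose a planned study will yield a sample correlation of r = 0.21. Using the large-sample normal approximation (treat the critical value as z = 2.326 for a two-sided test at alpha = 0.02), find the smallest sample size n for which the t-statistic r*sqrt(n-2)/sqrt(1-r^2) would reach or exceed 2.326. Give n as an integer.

120

r√(n−2)/√(1−r²) ≥ 2.326  ⇔  n−2 ≥ (2.326)²·(1−r²)/r²
(1−r²)/r² = (1−0.0441)/0.0441 = 21.6757
n ≥ 2 + 5.410276·21.6757 = 2 + 117.2715 = 119.2715
⌈119.2715⌉ = 120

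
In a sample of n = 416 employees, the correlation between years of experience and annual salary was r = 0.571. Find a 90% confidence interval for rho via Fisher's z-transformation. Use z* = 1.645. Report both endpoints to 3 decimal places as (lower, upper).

Fisher z: z_r = atanh(r) = ½·ln((1+0.571)/(1−0.571)) = 0.649005
SE(z) = 1/√(n−3) = 1/√413 = 0.049207
90% ⇒ z* = 1.645; margin = 1.645·0.049207 = 0.080946
CI on z-scale: (0.568059, 0.729951)
Back-transform: tanh(0.568059) = 0.513932, tanh(0.729951) = 0.623035

(0.514, 0.623)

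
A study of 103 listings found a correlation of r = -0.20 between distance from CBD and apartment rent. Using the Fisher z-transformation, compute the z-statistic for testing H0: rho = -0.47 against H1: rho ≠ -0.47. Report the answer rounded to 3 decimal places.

Fisher z: atanh(-0.20) = -0.202733, atanh(-0.47) = -0.510070
z = (z_r − z_0)·√(n−3) = (-0.202733 − (-0.510070))·√100 = 0.307337 · 10.000000 = 3.073

3.073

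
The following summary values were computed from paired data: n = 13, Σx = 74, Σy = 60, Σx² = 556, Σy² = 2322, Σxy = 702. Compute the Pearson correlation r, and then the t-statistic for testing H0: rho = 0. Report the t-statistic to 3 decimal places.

3.132

S_xy = nΣxy − ΣxΣy = 13·702 − 74·60 = 9126 − 4440 = 4686
S_xx = nΣx² − (Σx)² = 13·556 − 74² = 7228 − 5476 = 1752
S_yy = nΣy² − (Σy)² = 13·2322 − 60² = 30186 − 3600 = 26586
r = S_xy / √(S_xx·S_yy) = 4686 / √(1752·26586) = 4686 / √46578672 = 4686 / 6824.8569 = 0.6866
t = r·√(n−2)/√(1−r²) = 0.6866·√11 / √(1−0.471420) = 2.277195 / 0.727035 = 3.132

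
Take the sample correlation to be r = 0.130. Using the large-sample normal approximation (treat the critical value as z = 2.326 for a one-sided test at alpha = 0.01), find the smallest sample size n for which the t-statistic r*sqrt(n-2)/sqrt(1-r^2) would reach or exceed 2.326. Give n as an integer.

317

Need r·√(n−2)/√(1−r²) ≥ 2.326
√(n−2) ≥ 2.326·√(1−0.016900) / 0.130 = 2.326·0.991514 / 0.130 = 17.7405
n−2 ≥ 314.7253  ⇒  n ≥ 316.7253
Smallest integer n = 317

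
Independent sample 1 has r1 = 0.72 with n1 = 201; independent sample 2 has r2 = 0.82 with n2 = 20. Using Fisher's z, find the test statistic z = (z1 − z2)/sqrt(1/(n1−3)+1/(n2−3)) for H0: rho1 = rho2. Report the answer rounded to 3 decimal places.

-0.986

z1 = atanh(0.72) = 0.907645,  z2 = atanh(0.82) = 1.156817
SE = √(1/(n1−3) + 1/(n2−3)) = √(1/198 + 1/17) = √(0.0050505 + 0.0588235) = √0.0638740 = 0.252733
z = (z1 − z2)/SE = (0.907645 − 1.156817) / 0.252733 = -0.249172 / 0.252733 = -0.986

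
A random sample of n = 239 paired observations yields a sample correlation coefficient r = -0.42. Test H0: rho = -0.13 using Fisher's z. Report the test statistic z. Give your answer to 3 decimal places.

Fisher z: atanh(-0.42) = -0.447692, atanh(-0.13) = -0.130740
z = (z_r − z_0)·√(n−3) = (-0.447692 − (-0.130740))·√236 = -0.316952 · 15.362291 = -4.869

-4.869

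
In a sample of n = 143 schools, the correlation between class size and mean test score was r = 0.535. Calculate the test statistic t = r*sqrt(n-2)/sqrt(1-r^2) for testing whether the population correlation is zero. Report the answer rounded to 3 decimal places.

7.519

t = r·√(n−2) / √(1−r²) with r = 0.535, n = 143
  = 0.535·√141 / √(1 − 0.286225)
  = 0.535·11.874342 / 0.844852
  = 6.352773 / 0.844852 = 7.519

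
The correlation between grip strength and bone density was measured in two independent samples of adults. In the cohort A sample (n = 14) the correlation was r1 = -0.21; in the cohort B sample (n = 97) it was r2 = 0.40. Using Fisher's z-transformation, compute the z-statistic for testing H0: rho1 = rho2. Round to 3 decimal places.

-1.998

z1 = atanh(-0.21) = -0.213171,  z2 = atanh(0.40) = 0.423649
SE = √(1/(n1−3) + 1/(n2−3)) = √(1/11 + 1/94) = √(0.0909091 + 0.0106383) = √0.1015474 = 0.318665
z = (z1 − z2)/SE = (-0.213171 − 0.423649) / 0.318665 = -0.636820 / 0.318665 = -1.998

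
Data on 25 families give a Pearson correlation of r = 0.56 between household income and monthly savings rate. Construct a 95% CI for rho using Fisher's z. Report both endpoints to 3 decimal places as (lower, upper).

(0.212, 0.782)

z_r = atanh(0.56) = 0.632833;  SE = 1/√(n−3) = 1/√22 = 0.213201
z-limits: 0.632833 ± 1.960·0.213201 = 0.632833 ± 0.417874 = [0.214959, 1.050707]
ρ-limits: (tanh 0.214959, tanh 1.050707) = (0.212, 0.782)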